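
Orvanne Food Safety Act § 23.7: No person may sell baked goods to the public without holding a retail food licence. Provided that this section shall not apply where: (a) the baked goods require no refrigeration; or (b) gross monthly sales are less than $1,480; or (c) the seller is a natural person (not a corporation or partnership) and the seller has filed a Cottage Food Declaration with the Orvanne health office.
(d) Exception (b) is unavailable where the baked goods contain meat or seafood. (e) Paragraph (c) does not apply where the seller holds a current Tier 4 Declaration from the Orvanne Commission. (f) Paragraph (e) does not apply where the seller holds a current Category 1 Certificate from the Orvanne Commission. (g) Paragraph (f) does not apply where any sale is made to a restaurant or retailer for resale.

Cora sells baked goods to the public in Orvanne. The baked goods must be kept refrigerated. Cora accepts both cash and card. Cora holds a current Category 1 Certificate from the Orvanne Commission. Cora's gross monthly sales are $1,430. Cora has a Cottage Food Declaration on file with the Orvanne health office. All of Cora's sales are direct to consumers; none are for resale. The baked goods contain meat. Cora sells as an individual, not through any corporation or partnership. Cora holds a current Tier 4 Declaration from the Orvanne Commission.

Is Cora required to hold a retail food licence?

No — exception (c) applies; Cora is not required to hold a retail food licence.

Exception (a) fails — the baked goods require refrigeration.
Exception (b) is satisfied on its face — gross monthly sales are $1,430, less than the $1,480 limit. But applying paragraph (d): (d) operates against (b): the baked goods contain meat. Exception (b) does not apply.
All of (c)'s requirements are met (the seller is a natural person; a Cottage Food Declaration is on file). Considering the limiting provisions: (e) applies (a current Tier 4 Declaration is held), but is displaced by (f): (f) applies — a current Category 1 Certificate is held. (g) is not engaged (no sales are for resale), so (f) stands. (c) remains available.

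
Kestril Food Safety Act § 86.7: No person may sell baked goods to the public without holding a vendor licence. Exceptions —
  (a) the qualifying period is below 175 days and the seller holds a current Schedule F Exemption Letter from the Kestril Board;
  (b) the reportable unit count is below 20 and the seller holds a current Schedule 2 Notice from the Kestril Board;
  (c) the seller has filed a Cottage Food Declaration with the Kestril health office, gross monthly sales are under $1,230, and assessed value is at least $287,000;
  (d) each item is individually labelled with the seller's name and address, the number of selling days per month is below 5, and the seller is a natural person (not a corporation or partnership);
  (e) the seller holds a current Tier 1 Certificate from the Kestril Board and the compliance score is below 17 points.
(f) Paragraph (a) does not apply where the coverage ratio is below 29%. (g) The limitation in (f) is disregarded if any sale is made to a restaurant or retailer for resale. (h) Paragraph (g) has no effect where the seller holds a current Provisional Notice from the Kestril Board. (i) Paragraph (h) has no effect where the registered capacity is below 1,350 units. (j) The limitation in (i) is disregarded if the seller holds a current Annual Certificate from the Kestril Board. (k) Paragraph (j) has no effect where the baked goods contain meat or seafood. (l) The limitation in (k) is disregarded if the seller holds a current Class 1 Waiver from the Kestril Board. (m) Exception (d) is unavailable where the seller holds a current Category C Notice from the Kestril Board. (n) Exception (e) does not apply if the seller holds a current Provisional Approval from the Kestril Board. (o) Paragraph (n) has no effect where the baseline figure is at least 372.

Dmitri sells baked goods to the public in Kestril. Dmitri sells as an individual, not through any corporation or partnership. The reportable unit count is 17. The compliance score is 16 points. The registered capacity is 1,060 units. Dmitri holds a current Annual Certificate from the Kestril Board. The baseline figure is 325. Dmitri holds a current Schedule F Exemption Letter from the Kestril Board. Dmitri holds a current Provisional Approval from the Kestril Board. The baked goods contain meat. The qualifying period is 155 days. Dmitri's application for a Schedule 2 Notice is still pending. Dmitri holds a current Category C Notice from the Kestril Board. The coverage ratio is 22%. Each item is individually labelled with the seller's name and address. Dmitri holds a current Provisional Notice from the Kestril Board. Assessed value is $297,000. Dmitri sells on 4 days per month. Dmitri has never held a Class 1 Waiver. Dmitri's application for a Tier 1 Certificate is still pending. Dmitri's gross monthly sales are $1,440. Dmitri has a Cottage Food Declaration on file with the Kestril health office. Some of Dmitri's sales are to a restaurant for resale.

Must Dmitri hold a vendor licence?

No — exception (a) applies; Dmitri is not required to hold a vendor licence.

Exception (a)'s conditions are all satisfied: the qualifying period is 155 days, below the 175 days limit; a current Schedule F Exemption Letter is held. Applying paragraphs (f)–(l): (f) is engaged (the coverage ratio is 22%, below the 29% limit), but yields to (g): (g) is engaged — some sales are to a restaurant for resale. (h) is triggered (a current Provisional Notice is held), but is displaced by (i): (i) applies — the registered capacity is 1,060 units, below the 1,350 units limit. (j) would limit (i) — a current Annual Certificate is held — but (k) sets (j) aside: (k) is triggered — the baked goods contain meat. (l) is not triggered (no current Class 1 Waiver is held), so (k) stands. Exception (a) stands.
Exception (b) requires that the seller holds a current Schedule 2 Notice from the Kestril Board; but no current Schedule 2 Notice is held, so (b) is unavailable.
Exception (c) does not apply: gross monthly sales are $1,440, not under $1,230.
Exception (d)'s conditions are all satisfied: items are individually labelled; the number of selling days per month is 4, below the 5 limit; the seller is a natural person. But: (m) operates against (d): a current Category C Notice is held. Exception (d) does not apply.
Exception (e) requires that the seller holds a current Tier 1 Certificate from the Kestril Board; but the Tier 1 Certificate is not current, so (e) is unavailable.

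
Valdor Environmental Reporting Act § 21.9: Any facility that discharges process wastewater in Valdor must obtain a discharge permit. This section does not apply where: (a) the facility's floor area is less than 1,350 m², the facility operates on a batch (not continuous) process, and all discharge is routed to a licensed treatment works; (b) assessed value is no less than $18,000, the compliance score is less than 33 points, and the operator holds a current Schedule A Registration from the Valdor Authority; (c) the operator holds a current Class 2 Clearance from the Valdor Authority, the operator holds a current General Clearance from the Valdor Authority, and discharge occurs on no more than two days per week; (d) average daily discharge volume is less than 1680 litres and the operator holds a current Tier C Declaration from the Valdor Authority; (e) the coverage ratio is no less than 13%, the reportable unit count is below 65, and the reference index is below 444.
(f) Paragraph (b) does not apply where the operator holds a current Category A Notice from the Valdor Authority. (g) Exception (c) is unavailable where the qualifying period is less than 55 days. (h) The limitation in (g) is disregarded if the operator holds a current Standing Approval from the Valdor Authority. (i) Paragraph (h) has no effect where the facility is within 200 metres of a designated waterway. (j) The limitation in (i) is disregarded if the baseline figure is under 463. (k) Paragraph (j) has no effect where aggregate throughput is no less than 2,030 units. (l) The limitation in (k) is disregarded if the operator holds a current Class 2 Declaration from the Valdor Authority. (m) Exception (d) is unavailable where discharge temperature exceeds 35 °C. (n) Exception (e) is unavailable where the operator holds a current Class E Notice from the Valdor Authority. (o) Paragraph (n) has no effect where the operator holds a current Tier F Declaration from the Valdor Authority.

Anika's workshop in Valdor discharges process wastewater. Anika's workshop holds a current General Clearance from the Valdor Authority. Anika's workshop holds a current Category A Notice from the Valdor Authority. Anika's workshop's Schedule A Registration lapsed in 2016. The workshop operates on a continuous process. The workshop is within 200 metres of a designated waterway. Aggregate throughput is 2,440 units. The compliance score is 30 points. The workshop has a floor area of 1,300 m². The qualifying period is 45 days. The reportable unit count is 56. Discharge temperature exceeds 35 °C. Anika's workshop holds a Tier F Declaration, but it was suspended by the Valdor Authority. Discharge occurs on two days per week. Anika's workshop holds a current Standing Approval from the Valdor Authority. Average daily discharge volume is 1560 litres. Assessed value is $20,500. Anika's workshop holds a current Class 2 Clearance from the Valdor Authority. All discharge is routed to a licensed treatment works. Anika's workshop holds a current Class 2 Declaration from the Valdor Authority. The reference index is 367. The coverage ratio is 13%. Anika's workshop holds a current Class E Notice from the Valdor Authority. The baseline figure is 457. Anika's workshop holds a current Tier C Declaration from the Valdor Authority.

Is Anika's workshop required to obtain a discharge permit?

Exception (a) requires that the facility operates on a batch (not continuous) process; but the facility operates on a continuous process, so (a) is unavailable.
Exception (b) requires that the operator holds a current Schedule A Registration from the Valdor Authority; but no current Schedule A Registration is held, so (b) is unavailable.
Exception (c): a current Class 2 Clearance is held; a current General Clearance is held; discharge occurs on no more than two days per week — every condition holds. Considering the limiting provisions: (g) would limit (c) — the qualifying period is 45 days, less than the 55 days limit — but (h) sets (g) aside: (h) is triggered — a current Standing Approval is held. (i) is triggered (the workshop is within 200 m of a designated waterway), but is set aside by (j): (j) operates against (i): the baseline figure is 457, under the 463 limit. (k) operates (aggregate throughput is 2,440 units, meeting the 2,030 units threshold), but is set aside by (l): (l) operates against (k): a current Class 2 Declaration is held. Exception (c) stands.
Exception (d): average daily discharge volume is 1560 litres, less than the 1680 litres limit; a current Tier C Declaration is held — every condition holds. However, paragraph (m) must be considered: (m) operates — discharge temperature exceeds 35 °C. So (d) is unavailable.
All of (e)'s requirements are met (the coverage ratio is 13%, meeting the 13% threshold; the reportable unit count is 56, below the 65 limit; the reference index is 367, below the 444 limit). But: (n) is engaged — a current Class E Notice is held. (o), which would lift (n), does not operate here — the Tier F Declaration is not current. So (e) is unavailable.

No — exception (c) applies; Anika's workshop is not required to obtain a discharge permit.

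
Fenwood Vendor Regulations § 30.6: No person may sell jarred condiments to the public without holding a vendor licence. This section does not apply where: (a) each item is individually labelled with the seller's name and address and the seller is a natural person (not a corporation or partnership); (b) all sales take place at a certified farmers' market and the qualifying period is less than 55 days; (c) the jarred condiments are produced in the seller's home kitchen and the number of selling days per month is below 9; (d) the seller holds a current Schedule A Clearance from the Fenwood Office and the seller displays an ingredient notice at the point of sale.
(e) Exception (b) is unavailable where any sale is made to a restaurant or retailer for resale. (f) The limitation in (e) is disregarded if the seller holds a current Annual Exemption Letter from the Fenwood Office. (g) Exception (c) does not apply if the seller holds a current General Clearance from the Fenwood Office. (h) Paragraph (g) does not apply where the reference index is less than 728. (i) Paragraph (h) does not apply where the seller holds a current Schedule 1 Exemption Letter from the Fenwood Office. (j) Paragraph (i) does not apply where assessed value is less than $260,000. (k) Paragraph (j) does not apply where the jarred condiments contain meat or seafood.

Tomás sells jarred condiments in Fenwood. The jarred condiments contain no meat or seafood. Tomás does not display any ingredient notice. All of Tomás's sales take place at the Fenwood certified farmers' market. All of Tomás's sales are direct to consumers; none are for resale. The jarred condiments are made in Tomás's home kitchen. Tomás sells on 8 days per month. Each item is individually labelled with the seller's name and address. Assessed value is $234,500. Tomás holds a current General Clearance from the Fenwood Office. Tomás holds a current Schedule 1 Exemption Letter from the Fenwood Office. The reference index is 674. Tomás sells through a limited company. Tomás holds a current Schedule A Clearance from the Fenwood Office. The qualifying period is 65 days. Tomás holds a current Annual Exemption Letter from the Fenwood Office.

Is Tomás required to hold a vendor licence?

No — exception (c) applies; Tomás is not required to hold a vendor licence.

Exception (a) requires that the seller is a natural person (not a corporation or partnership); but the seller operates through a limited company, so (a) is unavailable.
Exception (b) requires that the qualifying period is less than 55 days; but the qualifying period is 65 days, not less than 55 days, so (b) is unavailable.
Exception (c) is satisfied on its face — the jarred condiments are home-kitchen produced; the number of selling days per month is 8, below the 9 limit. Applying paragraphs (g)–(k): (g) is triggered (a current General Clearance is held), but yields to (h): (h) operates against (g): the reference index is 674, less than the 728 limit. (i) applies (a current Schedule 1 Exemption Letter is held), but is set aside by (j): (j) operates against (i): assessed value is $234,500, less than the $260,000 limit. (k) does not operate here (the jarred condiments contain no meat or seafood), so (j) stands. (c) remains available.
Exception (d) requires that the seller displays an ingredient notice at the point of sale; but no ingredient notice is displayed, so (d) is unavailable.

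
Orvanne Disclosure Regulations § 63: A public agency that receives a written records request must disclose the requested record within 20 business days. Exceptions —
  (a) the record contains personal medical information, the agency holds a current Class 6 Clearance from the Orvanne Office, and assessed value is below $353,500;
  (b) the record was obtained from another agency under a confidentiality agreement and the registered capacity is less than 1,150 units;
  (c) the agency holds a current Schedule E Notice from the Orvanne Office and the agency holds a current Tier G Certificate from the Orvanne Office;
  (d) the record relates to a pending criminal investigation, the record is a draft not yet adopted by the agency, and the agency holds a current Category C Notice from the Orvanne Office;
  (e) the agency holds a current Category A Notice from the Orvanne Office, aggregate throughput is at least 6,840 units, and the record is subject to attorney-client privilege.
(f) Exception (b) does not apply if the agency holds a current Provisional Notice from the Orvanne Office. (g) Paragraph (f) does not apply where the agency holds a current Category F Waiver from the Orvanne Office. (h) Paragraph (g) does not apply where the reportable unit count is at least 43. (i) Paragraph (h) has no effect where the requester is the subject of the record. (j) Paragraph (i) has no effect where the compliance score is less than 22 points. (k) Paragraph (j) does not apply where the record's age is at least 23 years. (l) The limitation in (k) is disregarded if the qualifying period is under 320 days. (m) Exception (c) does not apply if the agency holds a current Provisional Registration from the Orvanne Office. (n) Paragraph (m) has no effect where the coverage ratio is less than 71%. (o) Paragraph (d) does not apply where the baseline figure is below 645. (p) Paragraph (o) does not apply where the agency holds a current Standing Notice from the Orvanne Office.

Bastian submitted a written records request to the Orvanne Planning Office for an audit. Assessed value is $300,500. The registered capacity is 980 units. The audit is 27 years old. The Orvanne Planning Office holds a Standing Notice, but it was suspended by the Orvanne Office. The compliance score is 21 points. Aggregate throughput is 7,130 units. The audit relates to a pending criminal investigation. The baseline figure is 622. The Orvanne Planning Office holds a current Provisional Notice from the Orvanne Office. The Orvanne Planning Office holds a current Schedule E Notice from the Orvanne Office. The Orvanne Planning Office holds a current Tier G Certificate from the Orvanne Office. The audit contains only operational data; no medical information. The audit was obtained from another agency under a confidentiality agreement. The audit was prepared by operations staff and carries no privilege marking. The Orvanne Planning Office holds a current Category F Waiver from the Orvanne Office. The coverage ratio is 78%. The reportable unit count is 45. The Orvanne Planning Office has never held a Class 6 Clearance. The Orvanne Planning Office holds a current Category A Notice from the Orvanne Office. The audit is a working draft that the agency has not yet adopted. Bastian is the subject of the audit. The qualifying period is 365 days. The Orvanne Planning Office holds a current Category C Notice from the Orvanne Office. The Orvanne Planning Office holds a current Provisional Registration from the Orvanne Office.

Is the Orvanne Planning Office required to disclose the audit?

Exception (a) does not apply: the audit contains only operational data.
All of (b)'s requirements are met (the audit was obtained under a confidentiality agreement; the registered capacity is 980 units, less than the 1,150 units limit). Considering the limiting provisions: (f) would limit (b) — a current Provisional Notice is held — but (g) sets (f) aside: (g) applies — a current Category F Waiver is held. (h) is triggered (the reportable unit count is 45, meeting the 43 threshold), but is set aside by (i): (i) is engaged — Bastian is the subject of the audit. (j) is engaged (the compliance score is 21 points, less than the 22 points limit), but yields to (k): (k) operates against (j): the record's age is 27 years, meeting the 23 years threshold. (l), which would lift (k), is not engaged — the qualifying period is 365 days, not under 320 days. (b) remains available.
Exception (c)'s conditions are all satisfied: a current Schedule E Notice is held; a current Tier G Certificate is held. Turning to paragraphs (m)–(n): (m) is triggered — a current Provisional Registration is held. (n), which would lift (m), is inapplicable — the coverage ratio is 78%, not less than 71%. So (c) is unavailable.
Exception (d) is satisfied on its face — the audit relates to a pending investigation; the audit is an unadopted draft; a current Category C Notice is held. Turning to paragraphs (o)–(p): (o) operates against (d): the baseline figure is 622, below the 645 limit. (p), which would lift (o), is not triggered — no current Standing Notice is held. Exception (d) does not apply.
Exception (e) fails — the audit carries no privilege marking.

No — exception (b) applies; the Orvanne Planning Office is not required to disclose the audit.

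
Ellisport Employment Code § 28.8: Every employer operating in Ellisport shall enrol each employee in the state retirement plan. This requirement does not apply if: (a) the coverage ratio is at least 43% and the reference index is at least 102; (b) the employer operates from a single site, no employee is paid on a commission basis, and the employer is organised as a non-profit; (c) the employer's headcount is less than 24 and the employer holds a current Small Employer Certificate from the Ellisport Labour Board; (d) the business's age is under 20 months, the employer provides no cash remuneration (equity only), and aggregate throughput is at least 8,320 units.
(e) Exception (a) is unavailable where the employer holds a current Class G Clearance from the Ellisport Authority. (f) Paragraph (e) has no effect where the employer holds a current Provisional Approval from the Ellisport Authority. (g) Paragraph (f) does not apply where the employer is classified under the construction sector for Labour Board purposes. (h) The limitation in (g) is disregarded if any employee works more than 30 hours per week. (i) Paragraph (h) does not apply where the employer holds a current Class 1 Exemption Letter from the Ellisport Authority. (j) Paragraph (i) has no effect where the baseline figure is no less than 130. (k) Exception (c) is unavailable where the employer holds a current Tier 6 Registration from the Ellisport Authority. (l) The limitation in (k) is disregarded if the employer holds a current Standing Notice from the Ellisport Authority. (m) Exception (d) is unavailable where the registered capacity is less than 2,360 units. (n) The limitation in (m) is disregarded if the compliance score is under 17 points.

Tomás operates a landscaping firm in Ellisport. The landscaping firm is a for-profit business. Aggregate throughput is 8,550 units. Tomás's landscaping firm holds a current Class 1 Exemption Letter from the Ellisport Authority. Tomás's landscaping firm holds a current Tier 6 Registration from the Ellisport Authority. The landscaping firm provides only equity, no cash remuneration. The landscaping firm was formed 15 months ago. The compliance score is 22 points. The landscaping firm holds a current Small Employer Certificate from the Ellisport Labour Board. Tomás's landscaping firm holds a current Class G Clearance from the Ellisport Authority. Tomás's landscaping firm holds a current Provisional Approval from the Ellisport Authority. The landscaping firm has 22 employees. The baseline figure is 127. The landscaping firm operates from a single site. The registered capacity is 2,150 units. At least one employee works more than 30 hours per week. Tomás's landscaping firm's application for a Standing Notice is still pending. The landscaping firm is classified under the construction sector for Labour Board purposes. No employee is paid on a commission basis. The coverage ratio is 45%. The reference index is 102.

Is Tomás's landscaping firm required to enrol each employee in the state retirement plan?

Yes — Tomás's landscaping firm must enrol each employee in the state retirement plan.

Exception (a) is satisfied on its face — the coverage ratio is 45%, meeting the 43% threshold; the reference index is 102, meeting the 102 threshold. Turning to paragraphs (e)–(j): (e) operates against (a): a current Class G Clearance is held. (f) would limit (e) — a current Provisional Approval is held — but (g) sets (f) aside: (g) operates against (f): the landscaping firm is classified under the construction sector. (h) would limit (g) — at least one employee exceeds 30 hours/week — but (i) sets (h) aside: (i) operates against (h): a current Class 1 Exemption Letter is held. (j) is inapplicable (the baseline figure is 127, short of 130), so (i) stands. (a) is therefore removed.
Exception (b) does not apply: the employer is for-profit.
All of (c)'s requirements are met (the employer's headcount is 22, less than the 24 limit; a current Small Employer Certificate is held). But: (k) is engaged — a current Tier 6 Registration is held. (l), which would lift (k), does not operate here — no current Standing Notice is held. Exception (c) does not apply.
Exception (d) is satisfied on its face — the business's age is 15 months, under the 20 months limit; remuneration is equity-only; aggregate throughput is 8,550 units, meeting the 8,320 units threshold. But: (m) applies — the registered capacity is 2,150 units, less than the 2,360 units limit. (n), which would lift (m), is inapplicable — the compliance score is 22 points, not under 17 points. (d) is therefore removed.
No exception applies. The general rule governs.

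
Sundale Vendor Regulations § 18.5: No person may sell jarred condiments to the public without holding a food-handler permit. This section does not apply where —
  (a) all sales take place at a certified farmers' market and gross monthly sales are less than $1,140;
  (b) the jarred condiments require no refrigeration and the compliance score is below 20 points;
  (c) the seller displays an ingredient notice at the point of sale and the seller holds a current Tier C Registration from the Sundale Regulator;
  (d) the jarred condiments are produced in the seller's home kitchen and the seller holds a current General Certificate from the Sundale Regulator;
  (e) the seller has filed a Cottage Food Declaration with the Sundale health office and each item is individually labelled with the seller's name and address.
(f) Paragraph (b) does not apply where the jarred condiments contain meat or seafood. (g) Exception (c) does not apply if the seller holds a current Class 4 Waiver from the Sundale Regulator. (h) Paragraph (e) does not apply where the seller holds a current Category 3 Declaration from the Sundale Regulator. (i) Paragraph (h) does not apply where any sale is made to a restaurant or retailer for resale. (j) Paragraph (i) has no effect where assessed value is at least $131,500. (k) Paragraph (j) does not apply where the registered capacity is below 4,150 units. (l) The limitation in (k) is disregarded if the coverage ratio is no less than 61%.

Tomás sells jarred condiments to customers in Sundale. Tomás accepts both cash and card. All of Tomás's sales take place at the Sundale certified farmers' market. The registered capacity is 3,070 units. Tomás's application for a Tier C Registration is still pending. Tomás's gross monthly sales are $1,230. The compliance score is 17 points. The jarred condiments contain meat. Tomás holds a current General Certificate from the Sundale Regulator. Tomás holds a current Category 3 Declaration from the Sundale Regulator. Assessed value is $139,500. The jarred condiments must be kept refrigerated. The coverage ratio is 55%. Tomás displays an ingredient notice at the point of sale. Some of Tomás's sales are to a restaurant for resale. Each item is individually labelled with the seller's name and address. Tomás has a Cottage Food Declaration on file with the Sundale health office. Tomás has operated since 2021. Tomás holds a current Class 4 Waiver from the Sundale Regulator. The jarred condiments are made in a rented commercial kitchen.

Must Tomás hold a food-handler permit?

No — exception (e) applies; Tomás is not required to hold a food-handler permit.

Exception (a) does not apply: gross monthly sales are $1,230, not less than $1,140.
Exception (b) does not apply: the jarred condiments require refrigeration.
Exception (c) fails — the Tier C Registration is not current.
Exception (d) requires that the jarred condiments are produced in the seller's home kitchen; but the jarred condiments are made in a commercial kitchen, not a home kitchen, so (d) is unavailable.
All of (e)'s requirements are met (a Cottage Food Declaration is on file; items are individually labelled). As to paragraphs (h)–(l): (h) would limit (e) — a current Category 3 Declaration is held — but (i) sets (h) aside: (i) operates against (h): some sales are to a restaurant for resale. (j) would limit (i) — assessed value is $139,500, meeting the $131,500 threshold — but (k) sets (j) aside: (k) is triggered — the registered capacity is 3,070 units, below the 4,150 units limit. (l) is not engaged (the coverage ratio is 55%, short of 61%), so (k) stands. So (e) applies.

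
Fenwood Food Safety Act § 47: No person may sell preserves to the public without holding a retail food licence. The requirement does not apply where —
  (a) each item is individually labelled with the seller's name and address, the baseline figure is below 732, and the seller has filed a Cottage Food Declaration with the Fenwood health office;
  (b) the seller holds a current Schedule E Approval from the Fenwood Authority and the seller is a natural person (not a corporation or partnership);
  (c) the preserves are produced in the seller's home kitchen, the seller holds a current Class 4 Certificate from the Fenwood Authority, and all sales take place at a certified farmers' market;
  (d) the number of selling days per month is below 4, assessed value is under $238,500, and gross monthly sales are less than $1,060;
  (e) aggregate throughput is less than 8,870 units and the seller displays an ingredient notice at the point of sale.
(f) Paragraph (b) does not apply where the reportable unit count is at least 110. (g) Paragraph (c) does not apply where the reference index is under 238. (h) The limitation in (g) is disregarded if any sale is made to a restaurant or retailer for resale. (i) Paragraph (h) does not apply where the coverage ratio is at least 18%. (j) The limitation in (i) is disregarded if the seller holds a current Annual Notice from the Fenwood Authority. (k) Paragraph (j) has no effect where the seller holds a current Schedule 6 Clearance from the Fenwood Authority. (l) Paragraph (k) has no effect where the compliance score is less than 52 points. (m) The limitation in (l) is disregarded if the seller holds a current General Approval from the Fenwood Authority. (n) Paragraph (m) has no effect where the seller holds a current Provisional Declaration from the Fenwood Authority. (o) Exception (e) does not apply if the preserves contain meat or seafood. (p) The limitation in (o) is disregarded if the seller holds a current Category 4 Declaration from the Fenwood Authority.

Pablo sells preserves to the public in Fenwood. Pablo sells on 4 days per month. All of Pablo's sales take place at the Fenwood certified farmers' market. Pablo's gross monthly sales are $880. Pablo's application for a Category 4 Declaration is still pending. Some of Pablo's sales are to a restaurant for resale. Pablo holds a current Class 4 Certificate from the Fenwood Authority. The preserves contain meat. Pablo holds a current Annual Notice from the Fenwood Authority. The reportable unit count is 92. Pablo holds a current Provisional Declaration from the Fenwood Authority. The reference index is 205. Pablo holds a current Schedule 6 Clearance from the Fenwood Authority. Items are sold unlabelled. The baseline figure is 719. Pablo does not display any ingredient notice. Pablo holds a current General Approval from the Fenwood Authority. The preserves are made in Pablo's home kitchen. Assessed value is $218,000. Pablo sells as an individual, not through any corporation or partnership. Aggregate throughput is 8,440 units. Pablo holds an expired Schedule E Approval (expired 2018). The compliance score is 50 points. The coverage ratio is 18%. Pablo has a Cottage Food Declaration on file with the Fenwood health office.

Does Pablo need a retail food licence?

No — exception (c) applies; Pablo is not required to hold a retail food licence.

Exception (a) requires that each item is individually labelled with the seller's name and address; but items are sold unlabelled, so (a) is unavailable.
Exception (b) requires that the seller holds a current Schedule E Approval from the Fenwood Authority; but no current Schedule E Approval is held, so (b) is unavailable.
All of (c)'s requirements are met (the preserves are home-kitchen produced; a current Class 4 Certificate is held; all sales are at a certified farmers' market). Considering the limiting provisions: (g) applies (the reference index is 205, under the 238 limit), but yields to (h): (h) operates against (g): some sales are to a restaurant for resale. (i) is engaged (the coverage ratio is 18%, meeting the 18% threshold), but is overridden by (j): (j) is triggered — a current Annual Notice is held. (k) is triggered (a current Schedule 6 Clearance is held), but is set aside by (l): (l) operates against (k): the compliance score is 50 points, less than the 52 points limit. (m) operates (a current General Approval is held), but yields to (n): (n) is triggered — a current Provisional Declaration is held. Exception (c) stands.
Exception (d) fails — the number of selling days per month is 4, not below 4.
Exception (e) does not apply: no ingredient notice is displayed.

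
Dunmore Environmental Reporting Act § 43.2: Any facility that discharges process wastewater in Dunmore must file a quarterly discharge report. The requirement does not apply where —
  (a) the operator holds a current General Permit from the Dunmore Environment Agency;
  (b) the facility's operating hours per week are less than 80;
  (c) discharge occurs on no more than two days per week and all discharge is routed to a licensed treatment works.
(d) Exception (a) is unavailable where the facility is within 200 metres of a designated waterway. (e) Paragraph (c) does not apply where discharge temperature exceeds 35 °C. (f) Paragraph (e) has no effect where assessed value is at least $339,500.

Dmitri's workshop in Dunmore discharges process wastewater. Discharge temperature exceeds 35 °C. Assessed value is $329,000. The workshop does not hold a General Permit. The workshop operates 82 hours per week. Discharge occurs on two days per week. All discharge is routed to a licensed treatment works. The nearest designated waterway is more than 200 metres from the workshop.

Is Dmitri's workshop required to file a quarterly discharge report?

Exception (a) does not apply: no General Permit is held.
Exception (b) does not apply: the facility's operating hours per week are 82, not less than 80.
Exception (c)'s conditions are all satisfied: discharge occurs on no more than two days per week; discharge is routed to a licensed treatment works. However, paragraphs (e)–(f) must be considered: (e) operates against (c): discharge temperature exceeds 35 °C. (f), which would lift (e), is not engaged — assessed value is $329,000, short of $339,500. (c) is therefore removed.
None of the exceptions is available; § 43.2 applies in full.

Yes — Dmitri's workshop must file a quarterly discharge report.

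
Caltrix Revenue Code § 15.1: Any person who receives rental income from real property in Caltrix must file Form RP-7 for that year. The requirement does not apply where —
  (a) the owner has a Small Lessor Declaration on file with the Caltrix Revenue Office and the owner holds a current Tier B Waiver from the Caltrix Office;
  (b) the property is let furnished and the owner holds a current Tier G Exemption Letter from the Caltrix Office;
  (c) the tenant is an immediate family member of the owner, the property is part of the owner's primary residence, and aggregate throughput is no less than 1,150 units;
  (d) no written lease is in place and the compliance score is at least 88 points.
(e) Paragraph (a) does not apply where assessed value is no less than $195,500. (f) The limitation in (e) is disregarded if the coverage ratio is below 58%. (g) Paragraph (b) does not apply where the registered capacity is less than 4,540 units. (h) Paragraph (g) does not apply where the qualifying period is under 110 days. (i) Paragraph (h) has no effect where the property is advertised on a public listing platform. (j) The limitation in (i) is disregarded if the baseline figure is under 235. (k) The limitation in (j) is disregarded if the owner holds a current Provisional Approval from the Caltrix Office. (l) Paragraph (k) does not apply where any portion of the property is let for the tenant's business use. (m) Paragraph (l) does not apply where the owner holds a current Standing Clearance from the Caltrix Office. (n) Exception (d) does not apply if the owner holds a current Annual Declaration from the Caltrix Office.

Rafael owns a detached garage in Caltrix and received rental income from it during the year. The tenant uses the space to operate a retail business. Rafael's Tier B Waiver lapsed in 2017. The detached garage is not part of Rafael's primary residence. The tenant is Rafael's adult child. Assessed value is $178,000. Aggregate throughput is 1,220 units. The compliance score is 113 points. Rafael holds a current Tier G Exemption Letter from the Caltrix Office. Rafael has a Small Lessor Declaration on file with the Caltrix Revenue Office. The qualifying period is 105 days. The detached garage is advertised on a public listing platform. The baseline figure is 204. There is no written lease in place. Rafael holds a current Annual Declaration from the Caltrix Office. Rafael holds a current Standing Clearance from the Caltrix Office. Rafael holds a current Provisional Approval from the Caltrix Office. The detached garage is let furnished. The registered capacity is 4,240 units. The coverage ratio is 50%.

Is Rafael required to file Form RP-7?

Exception (a) does not apply: no current Tier B Waiver is held.
All of (b)'s requirements are met (the property is let furnished; a current Tier G Exemption Letter is held). Turning to paragraphs (g)–(m): (g) operates against (b): the registered capacity is 4,240 units, less than the 4,540 units limit. (h) operates (the qualifying period is 105 days, under the 110 days limit), but is itself disapplied by (i): (i) applies — the property is publicly advertised. (j) operates (the baseline figure is 204, under the 235 limit), but yields to (k): (k) operates against (j): a current Provisional Approval is held. (l) is triggered (the space is let for business use), but is itself disapplied by (m): (m) operates against (l): a current Standing Clearance is held. Exception (b) does not apply.
Exception (c) requires that the property is part of the owner's primary residence; but the detached garage is not part of the primary residence, so (c) is unavailable.
Exception (d) is satisfied on its face — there is no written lease; the compliance score is 113 points, meeting the 88 points threshold. Turning to paragraph (n): (n) operates against (d): a current Annual Declaration is held. So (d) is unavailable.
No exception displaces § 15.1.

Yes — Rafael must file Form RP-7.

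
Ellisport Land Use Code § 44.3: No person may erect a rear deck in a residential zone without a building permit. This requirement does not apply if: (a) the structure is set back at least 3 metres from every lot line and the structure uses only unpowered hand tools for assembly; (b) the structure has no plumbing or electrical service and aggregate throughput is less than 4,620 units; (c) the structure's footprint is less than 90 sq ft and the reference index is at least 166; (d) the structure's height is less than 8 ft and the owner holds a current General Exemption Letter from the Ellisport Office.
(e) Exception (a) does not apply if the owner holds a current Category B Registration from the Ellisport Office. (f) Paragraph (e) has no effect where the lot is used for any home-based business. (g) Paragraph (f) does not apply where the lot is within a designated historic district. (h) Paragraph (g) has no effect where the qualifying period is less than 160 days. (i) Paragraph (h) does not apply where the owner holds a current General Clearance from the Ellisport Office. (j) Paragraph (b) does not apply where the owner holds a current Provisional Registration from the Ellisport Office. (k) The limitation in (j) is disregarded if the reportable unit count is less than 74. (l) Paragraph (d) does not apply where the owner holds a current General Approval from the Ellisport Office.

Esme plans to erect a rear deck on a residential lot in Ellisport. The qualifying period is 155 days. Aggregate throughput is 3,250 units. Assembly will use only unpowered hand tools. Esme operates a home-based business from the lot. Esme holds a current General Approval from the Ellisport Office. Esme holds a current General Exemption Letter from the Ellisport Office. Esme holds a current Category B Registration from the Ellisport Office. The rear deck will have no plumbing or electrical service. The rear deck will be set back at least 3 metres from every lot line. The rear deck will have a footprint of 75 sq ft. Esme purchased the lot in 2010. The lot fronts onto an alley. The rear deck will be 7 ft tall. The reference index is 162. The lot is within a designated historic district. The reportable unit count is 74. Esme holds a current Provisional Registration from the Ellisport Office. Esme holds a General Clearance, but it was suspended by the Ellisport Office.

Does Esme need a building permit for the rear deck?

All of (a)'s requirements are met (the setback is at least 3 m on every side; assembly uses only hand tools). As to paragraphs (e)–(i): (e) is engaged (a current Category B Registration is held), but is itself disapplied by (f): (f) applies — a home-based business operates on the lot. (g) would limit (f) — the lot is in a historic district — but (h) sets (g) aside: (h) applies — the qualifying period is 155 days, less than the 160 days limit. (i), which would lift (h), is not engaged — no current General Clearance is held. So (a) applies.
Exception (b): there is no plumbing or electrical service; aggregate throughput is 3,250 units, less than the 4,620 units limit — every condition holds. But applying paragraphs (j)–(k): (j) applies — a current Provisional Registration is held. (k) is inapplicable (the reportable unit count is 74, not less than 74), so (j) stands. So (b) is unavailable.
Exception (c) fails — the reference index is 162, short of 166.
All of (d)'s requirements are met (the structure's height is 7 ft, less than the 8 ft limit; a current General Exemption Letter is held). However, paragraph (l) must be considered: (l) operates against (d): a current General Approval is held. So (d) is unavailable.

No — exception (a) applies; Esme does not need a building permit.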